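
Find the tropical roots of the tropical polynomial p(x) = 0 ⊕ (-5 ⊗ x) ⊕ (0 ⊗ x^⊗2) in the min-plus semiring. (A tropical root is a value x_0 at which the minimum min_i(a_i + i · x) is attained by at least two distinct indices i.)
Roots: {-5, 5}

Each tropical root is a break point of the lower envelope of the lines y = a_i + i · x (there are 3 lines, with slopes 0, 1, ..., 2). Only the lines that attain the minimum somewhere contribute to roots; other lines are dominated. Here the surviving (envelope) indices are i = 2, i = 1, i = 0.
Intersections between consecutive envelope lines give the roots: for adjacent envelope indices i < j the intersection is x = (a_i − a_j) / (j − i). Reading off the sorted break points: {-5, 5}.
Verification: at each break x_0, at least two indices attain the minimum of min_i(a_i + i · x_0).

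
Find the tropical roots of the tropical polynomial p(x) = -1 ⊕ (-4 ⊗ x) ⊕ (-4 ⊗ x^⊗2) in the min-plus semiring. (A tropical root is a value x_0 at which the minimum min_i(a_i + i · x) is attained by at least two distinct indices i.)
Roots: {0, 3}

Each tropical root is a break point of the lower envelope of the lines y = a_i + i · x (there are 3 lines, with slopes 0, 1, ..., 2). Only the lines that attain the minimum somewhere contribute to roots; other lines are dominated. Here the surviving (envelope) indices are i = 2, i = 1, i = 0.
Intersections between consecutive envelope lines give the roots: for adjacent envelope indices i < j the intersection is x = (a_i − a_j) / (j − i). Reading off the sorted break points: {0, 3}.
Verification: at each break x_0, at least two indices attain the minimum of min_i(a_i + i · x_0).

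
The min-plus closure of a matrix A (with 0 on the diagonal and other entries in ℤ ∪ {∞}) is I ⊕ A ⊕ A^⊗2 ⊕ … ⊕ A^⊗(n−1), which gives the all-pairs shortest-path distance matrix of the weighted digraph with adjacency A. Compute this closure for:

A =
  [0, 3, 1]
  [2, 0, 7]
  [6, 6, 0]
Closure =
  [0, 3, 1]
  [2, 0, 3]
  [6, 6, 0]

This is the Floyd-Warshall all-pairs shortest-path computation. For each intermediate vertex k = 0, 1, …, 2, update dist[i][j] ← min(dist[i][j], dist[i][k] + dist[k][j]). The final matrix gives, for each (i, j), the minimum total weight of any directed path from i to j (possibly empty when i = j).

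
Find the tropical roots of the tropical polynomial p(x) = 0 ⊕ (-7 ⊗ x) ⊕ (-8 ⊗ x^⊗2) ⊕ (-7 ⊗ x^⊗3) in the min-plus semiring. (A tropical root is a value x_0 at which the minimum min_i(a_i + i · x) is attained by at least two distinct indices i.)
Roots: {-1, 1, 7}

Each tropical root is a break point of the lower envelope of the lines y = a_i + i · x (there are 4 lines, with slopes 0, 1, ..., 3). Only the lines that attain the minimum somewhere contribute to roots; other lines are dominated. Here the surviving (envelope) indices are i = 3, i = 2, i = 1, i = 0.
Intersections between consecutive envelope lines give the roots: for adjacent envelope indices i < j the intersection is x = (a_i − a_j) / (j − i). Reading off the sorted break points: {-1, 1, 7}.
Verification: at each break x_0, at least two indices attain the minimum of min_i(a_i + i · x_0).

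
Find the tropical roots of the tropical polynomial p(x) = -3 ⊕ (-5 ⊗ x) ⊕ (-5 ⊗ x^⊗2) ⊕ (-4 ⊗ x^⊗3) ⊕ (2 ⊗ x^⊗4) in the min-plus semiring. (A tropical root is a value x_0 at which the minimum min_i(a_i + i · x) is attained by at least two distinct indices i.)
Roots: {-6, -1, 0, 2}

Each tropical root is a break point of the lower envelope of the lines y = a_i + i · x (there are 5 lines, with slopes 0, 1, ..., 4). Only the lines that attain the minimum somewhere contribute to roots; other lines are dominated. Here the surviving (envelope) indices are i = 4, i = 3, i = 2, i = 1, i = 0.
Intersections between consecutive envelope lines give the roots: for adjacent envelope indices i < j the intersection is x = (a_i − a_j) / (j − i). Reading off the sorted break points: {-6, -1, 0, 2}.
Verification: at each break x_0, at least two indices attain the minimum of min_i(a_i + i · x_0).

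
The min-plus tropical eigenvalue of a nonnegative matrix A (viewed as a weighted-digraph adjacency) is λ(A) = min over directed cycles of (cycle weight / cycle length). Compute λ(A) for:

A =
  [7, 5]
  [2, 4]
λ(A) = 7/2

Enumerate directed cycles and compute their means (weight / length). Sample:
  cycle 0 → 0: weight = 7, length = 1, mean = 7/1 ≈ 7.000
  cycle 1 → 1: weight = 4, length = 1, mean = 4/1 ≈ 4.000
  cycle 0 → 1 → 0: weight = 7, length = 2, mean = 7/2 ≈ 3.500
  cycle 1 → 0 → 1: weight = 7, length = 2, mean = 7/2 ≈ 3.500
Minimum mean = 3.500, attained e.g. along the cycle 0 → 1 → 0 with weight 7 and length 2. So λ(A) = 7/2 = 7/2.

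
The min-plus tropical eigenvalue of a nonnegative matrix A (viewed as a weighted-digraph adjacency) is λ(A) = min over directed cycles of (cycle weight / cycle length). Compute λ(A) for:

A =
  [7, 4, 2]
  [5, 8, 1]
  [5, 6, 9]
λ(A) = 10/3

Enumerate directed cycles and compute their means (weight / length). Sample:
  cycle 0 → 0: weight = 7, length = 1, mean = 7/1 ≈ 7.000
  cycle 1 → 1: weight = 8, length = 1, mean = 8/1 ≈ 8.000
  cycle 2 → 2: weight = 9, length = 1, mean = 9/1 ≈ 9.000
  cycle 0 → 1 → 0: weight = 9, length = 2, mean = 9/2 ≈ 4.500
  cycle 0 → 2 → 0: weight = 7, length = 2, mean = 7/2 ≈ 3.500
  cycle 1 → 0 → 1: weight = 9, length = 2, mean = 9/2 ≈ 4.500
Minimum mean = 3.333, attained e.g. along the cycle 0 → 1 → 2 → 0 with weight 10 and length 3. So λ(A) = 10/3 = 10/3.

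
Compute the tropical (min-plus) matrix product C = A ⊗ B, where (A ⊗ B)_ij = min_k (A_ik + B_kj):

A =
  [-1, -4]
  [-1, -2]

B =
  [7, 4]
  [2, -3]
A ⊗ B =
  [-2, -7]
  [0, -5]

Apply the min-plus product entry-by-entry:
  C[0][0] = min over k of (A[0][0] + B[0][0] = -1 + 7 = 6, A[0][1] + B[1][0] = -4 + 2 = -2) = -2 (attained at k = 1)
  C[0][1] = min over k of (A[0][0] + B[0][1] = -1 + 4 = 3, A[0][1] + B[1][1] = -4 + -3 = -7) = -7 (attained at k = 1)
  C[1][0] = min over k of (A[1][0] + B[0][0] = -1 + 7 = 6, A[1][1] + B[1][0] = -2 + 2 = 0) = 0 (attained at k = 1)
  C[1][1] = min over k of (A[1][0] + B[0][1] = -1 + 4 = 3, A[1][1] + B[1][1] = -2 + -3 = -5) = -5 (attained at k = 1)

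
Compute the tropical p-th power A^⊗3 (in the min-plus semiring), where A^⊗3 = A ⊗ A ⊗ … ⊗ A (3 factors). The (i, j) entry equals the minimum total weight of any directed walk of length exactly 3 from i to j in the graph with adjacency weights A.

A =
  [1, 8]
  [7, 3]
A^⊗3 =
  [3, 10]
  [9, 9]

Each entry (A^⊗3)_ij equals the minimum over all length-3 walks i = v_0 → v_1 → … → v_3 = j of Σ_t A[v_t][v_{t+1}]. For example, for (i, j) = (0, 1) we minimise over 4 possible intermediate vertex sequences; the minimum is 10, attained along the walk 0 → 0 → 0 → 1.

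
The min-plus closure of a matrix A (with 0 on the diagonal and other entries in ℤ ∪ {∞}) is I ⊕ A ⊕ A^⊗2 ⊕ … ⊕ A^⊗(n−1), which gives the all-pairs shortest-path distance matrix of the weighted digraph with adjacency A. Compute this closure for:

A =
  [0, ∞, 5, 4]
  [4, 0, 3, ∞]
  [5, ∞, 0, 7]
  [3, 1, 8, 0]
Closure =
  [0, 5, 5, 4]
  [4, 0, 3, 8]
  [5, 8, 0, 7]
  [3, 1, 4, 0]

This is the Floyd-Warshall all-pairs shortest-path computation. For each intermediate vertex k = 0, 1, …, 3, update dist[i][j] ← min(dist[i][j], dist[i][k] + dist[k][j]). The final matrix gives, for each (i, j), the minimum total weight of any directed path from i to j (possibly empty when i = j).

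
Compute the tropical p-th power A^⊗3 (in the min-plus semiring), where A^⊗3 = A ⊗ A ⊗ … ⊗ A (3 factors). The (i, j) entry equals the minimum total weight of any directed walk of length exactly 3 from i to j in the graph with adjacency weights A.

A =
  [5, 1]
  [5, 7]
A^⊗3 =
  [11, 7]
  [11, 11]

Each entry (A^⊗3)_ij equals the minimum over all length-3 walks i = v_0 → v_1 → … → v_3 = j of Σ_t A[v_t][v_{t+1}]. For example, for (i, j) = (0, 1) we minimise over 4 possible intermediate vertex sequences; the minimum is 7, attained along the walk 0 → 1 → 0 → 1.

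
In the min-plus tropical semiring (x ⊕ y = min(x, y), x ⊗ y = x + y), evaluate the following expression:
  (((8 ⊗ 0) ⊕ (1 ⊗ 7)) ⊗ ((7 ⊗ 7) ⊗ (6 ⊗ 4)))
(((8 ⊗ 0) ⊕ (1 ⊗ 7)) ⊗ ((7 ⊗ 7) ⊗ (6 ⊗ 4))) = 32

Expand innermost to outermost. Recall ⊕ takes the minimum of its arguments and ⊗ takes their sum. Working out the expression (((8 ⊗ 0) ⊕ (1 ⊗ 7)) ⊗ ((7 ⊗ 7) ⊗ (6 ⊗ 4))) gives 32.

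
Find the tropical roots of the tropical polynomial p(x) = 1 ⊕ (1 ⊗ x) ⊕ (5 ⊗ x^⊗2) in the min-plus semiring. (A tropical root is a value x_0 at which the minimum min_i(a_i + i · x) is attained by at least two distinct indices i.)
Roots: {-4, 0}

Each tropical root is a break point of the lower envelope of the lines y = a_i + i · x (there are 3 lines, with slopes 0, 1, ..., 2). Only the lines that attain the minimum somewhere contribute to roots; other lines are dominated. Here the surviving (envelope) indices are i = 2, i = 1, i = 0.
Intersections between consecutive envelope lines give the roots: for adjacent envelope indices i < j the intersection is x = (a_i − a_j) / (j − i). Reading off the sorted break points: {-4, 0}.
Verification: at each break x_0, at least two indices attain the minimum of min_i(a_i + i · x_0).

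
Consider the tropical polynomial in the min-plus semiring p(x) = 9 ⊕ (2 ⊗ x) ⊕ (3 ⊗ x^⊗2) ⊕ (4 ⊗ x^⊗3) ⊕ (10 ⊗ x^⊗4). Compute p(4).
p(4) = 6

A tropical monomial a ⊗ x^⊗i evaluates to a + i · x. Evaluating each term at x = 4:
  Term 0 contributes 9 + 0 · 4 = 9
  Term 1 contributes 2 + 1 · 4 = 6
  Term 2 contributes 3 + 2 · 4 = 11
  Term 3 contributes 4 + 3 · 4 = 16
  Term 4 contributes 10 + 4 · 4 = 26
p(4) = ⊕ of these = min[9, 6, 11, 16, 26] = 6.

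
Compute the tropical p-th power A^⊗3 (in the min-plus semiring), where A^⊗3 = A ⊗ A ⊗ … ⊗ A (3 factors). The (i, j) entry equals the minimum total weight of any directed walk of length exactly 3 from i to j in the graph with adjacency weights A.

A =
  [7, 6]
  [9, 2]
A^⊗3 =
  [17, 10]
  [13, 6]

Each entry (A^⊗3)_ij equals the minimum over all length-3 walks i = v_0 → v_1 → … → v_3 = j of Σ_t A[v_t][v_{t+1}]. For example, for (i, j) = (0, 1) we minimise over 4 possible intermediate vertex sequences; the minimum is 10, attained along the walk 0 → 1 → 1 → 1.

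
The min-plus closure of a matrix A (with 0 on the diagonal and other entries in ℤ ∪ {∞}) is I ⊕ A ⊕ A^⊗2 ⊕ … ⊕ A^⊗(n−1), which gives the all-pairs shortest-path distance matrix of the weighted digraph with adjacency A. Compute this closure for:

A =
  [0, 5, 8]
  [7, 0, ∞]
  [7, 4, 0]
Closure =
  [0, 5, 8]
  [7, 0, 15]
  [7, 4, 0]

This is the Floyd-Warshall all-pairs shortest-path computation. For each intermediate vertex k = 0, 1, …, 2, update dist[i][j] ← min(dist[i][j], dist[i][k] + dist[k][j]). The final matrix gives, for each (i, j), the minimum total weight of any directed path from i to j (possibly empty when i = j).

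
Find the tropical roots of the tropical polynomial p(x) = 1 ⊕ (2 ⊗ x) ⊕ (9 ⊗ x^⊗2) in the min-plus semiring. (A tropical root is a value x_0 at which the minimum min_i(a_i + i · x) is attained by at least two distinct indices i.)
Roots: {-7, -1}

Each tropical root is a break point of the lower envelope of the lines y = a_i + i · x (there are 3 lines, with slopes 0, 1, ..., 2). Only the lines that attain the minimum somewhere contribute to roots; other lines are dominated. Here the surviving (envelope) indices are i = 2, i = 1, i = 0.
Intersections between consecutive envelope lines give the roots: for adjacent envelope indices i < j the intersection is x = (a_i − a_j) / (j − i). Reading off the sorted break points: {-7, -1}.
Verification: at each break x_0, at least two indices attain the minimum of min_i(a_i + i · x_0).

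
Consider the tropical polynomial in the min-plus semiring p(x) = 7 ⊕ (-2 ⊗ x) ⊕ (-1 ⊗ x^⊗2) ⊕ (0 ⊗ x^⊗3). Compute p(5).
p(5) = 3

A tropical monomial a ⊗ x^⊗i evaluates to a + i · x. Evaluating each term at x = 5:
  Term 0 contributes 7 + 0 · 5 = 7
  Term 1 contributes -2 + 1 · 5 = 3
  Term 2 contributes -1 + 2 · 5 = 9
  Term 3 contributes 0 + 3 · 5 = 15
p(5) = ⊕ of these = min[7, 3, 9, 15] = 3.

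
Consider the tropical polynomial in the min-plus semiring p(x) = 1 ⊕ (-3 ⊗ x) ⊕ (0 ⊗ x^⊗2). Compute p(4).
p(4) = 1

A tropical monomial a ⊗ x^⊗i evaluates to a + i · x. Evaluating each term at x = 4:
  Term 0 contributes 1 + 0 · 4 = 1
  Term 1 contributes -3 + 1 · 4 = 1
  Term 2 contributes 0 + 2 · 4 = 8
p(4) = ⊕ of these = min[1, 1, 8] = 1.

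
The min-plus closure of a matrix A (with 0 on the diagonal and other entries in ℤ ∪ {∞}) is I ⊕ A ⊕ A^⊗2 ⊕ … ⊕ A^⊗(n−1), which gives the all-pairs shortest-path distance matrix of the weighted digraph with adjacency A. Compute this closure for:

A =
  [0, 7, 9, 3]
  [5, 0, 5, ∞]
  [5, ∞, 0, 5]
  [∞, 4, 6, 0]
Closure =
  [0, 7, 9, 3]
  [5, 0, 5, 8]
  [5, 9, 0, 5]
  [9, 4, 6, 0]

This is the Floyd-Warshall all-pairs shortest-path computation. For each intermediate vertex k = 0, 1, …, 3, update dist[i][j] ← min(dist[i][j], dist[i][k] + dist[k][j]). The final matrix gives, for each (i, j), the minimum total weight of any directed path from i to j (possibly empty when i = j).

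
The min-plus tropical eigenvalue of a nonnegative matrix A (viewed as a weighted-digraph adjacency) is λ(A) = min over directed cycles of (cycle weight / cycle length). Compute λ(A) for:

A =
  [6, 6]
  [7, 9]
λ(A) = 6

Enumerate directed cycles and compute their means (weight / length). Sample:
  cycle 0 → 0: weight = 6, length = 1, mean = 6/1 ≈ 6.000
  cycle 1 → 1: weight = 9, length = 1, mean = 9/1 ≈ 9.000
  cycle 0 → 1 → 0: weight = 13, length = 2, mean = 13/2 ≈ 6.500
  cycle 1 → 0 → 1: weight = 13, length = 2, mean = 13/2 ≈ 6.500
Minimum mean = 6.000, attained e.g. along the cycle 0 → 0 with weight 6 and length 1. So λ(A) = 6/1 = 6.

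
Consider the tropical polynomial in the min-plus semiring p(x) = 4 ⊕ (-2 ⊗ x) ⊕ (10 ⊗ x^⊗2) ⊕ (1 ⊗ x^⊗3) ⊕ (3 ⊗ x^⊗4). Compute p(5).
p(5) = 3

A tropical monomial a ⊗ x^⊗i evaluates to a + i · x. Evaluating each term at x = 5:
  Term 0 contributes 4 + 0 · 5 = 4
  Term 1 contributes -2 + 1 · 5 = 3
  Term 2 contributes 10 + 2 · 5 = 20
  Term 3 contributes 1 + 3 · 5 = 16
  Term 4 contributes 3 + 4 · 5 = 23
p(5) = ⊕ of these = min[4, 3, 20, 16, 23] = 3.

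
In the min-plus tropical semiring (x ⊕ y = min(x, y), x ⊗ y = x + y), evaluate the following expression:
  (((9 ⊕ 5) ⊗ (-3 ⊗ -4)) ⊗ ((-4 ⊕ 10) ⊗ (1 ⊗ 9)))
(((9 ⊕ 5) ⊗ (-3 ⊗ -4)) ⊗ ((-4 ⊕ 10) ⊗ (1 ⊗ 9))) = 4

Expand innermost to outermost. Recall ⊕ takes the minimum of its arguments and ⊗ takes their sum. Working out the expression (((9 ⊕ 5) ⊗ (-3 ⊗ -4)) ⊗ ((-4 ⊕ 10) ⊗ (1 ⊗ 9))) gives 4.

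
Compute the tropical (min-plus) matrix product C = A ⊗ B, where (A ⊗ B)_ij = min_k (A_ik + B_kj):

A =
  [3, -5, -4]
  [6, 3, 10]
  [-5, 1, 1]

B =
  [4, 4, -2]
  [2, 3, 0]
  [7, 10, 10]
A ⊗ B =
  [-3, -2, -5]
  [5, 6, 3]
  [-1, -1, -7]

Apply the min-plus product entry-by-entry:
  C[0][0] = min over k of (A[0][0] + B[0][0] = 3 + 4 = 7, A[0][1] + B[1][0] = -5 + 2 = -3, A[0][2] + B[2][0] = -4 + 7 = 3) = -3 (attained at k = 1)
  C[0][1] = min over k of (A[0][0] + B[0][1] = 3 + 4 = 7, A[0][1] + B[1][1] = -5 + 3 = -2, A[0][2] + B[2][1] = -4 + 10 = 6) = -2 (attained at k = 1)
  C[0][2] = min over k of (A[0][0] + B[0][2] = 3 + -2 = 1, A[0][1] + B[1][2] = -5 + 0 = -5, A[0][2] + B[2][2] = -4 + 10 = 6) = -5 (attained at k = 1)
  C[1][0] = min over k of (A[1][0] + B[0][0] = 6 + 4 = 10, A[1][1] + B[1][0] = 3 + 2 = 5, A[1][2] + B[2][0] = 10 + 7 = 17) = 5 (attained at k = 1)
  C[1][1] = min over k of (A[1][0] + B[0][1] = 6 + 4 = 10, A[1][1] + B[1][1] = 3 + 3 = 6, A[1][2] + B[2][1] = 10 + 10 = 20) = 6 (attained at k = 1)
  C[1][2] = min over k of (A[1][0] + B[0][2] = 6 + -2 = 4, A[1][1] + B[1][2] = 3 + 0 = 3, A[1][2] + B[2][2] = 10 + 10 = 20) = 3 (attained at k = 1)
  C[2][0] = min over k of (A[2][0] + B[0][0] = -5 + 4 = -1, A[2][1] + B[1][0] = 1 + 2 = 3, A[2][2] + B[2][0] = 1 + 7 = 8) = -1 (attained at k = 0)
  C[2][1] = min over k of (A[2][0] + B[0][1] = -5 + 4 = -1, A[2][1] + B[1][1] = 1 + 3 = 4, A[2][2] + B[2][1] = 1 + 10 = 11) = -1 (attained at k = 0)
  C[2][2] = min over k of (A[2][0] + B[0][2] = -5 + -2 = -7, A[2][1] + B[1][2] = 1 + 0 = 1, A[2][2] + B[2][2] = 1 + 10 = 11) = -7 (attained at k = 0)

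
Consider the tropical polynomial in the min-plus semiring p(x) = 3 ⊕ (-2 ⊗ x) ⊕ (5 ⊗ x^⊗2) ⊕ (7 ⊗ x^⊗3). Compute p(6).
p(6) = 3

A tropical monomial a ⊗ x^⊗i evaluates to a + i · x. Evaluating each term at x = 6:
  Term 0 contributes 3 + 0 · 6 = 3
  Term 1 contributes -2 + 1 · 6 = 4
  Term 2 contributes 5 + 2 · 6 = 17
  Term 3 contributes 7 + 3 · 6 = 25
p(6) = ⊕ of these = min[3, 4, 17, 25] = 3.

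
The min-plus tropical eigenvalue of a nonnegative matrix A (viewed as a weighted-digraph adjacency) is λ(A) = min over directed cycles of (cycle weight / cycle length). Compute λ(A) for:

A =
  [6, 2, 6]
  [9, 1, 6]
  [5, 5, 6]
λ(A) = 1

Enumerate directed cycles and compute their means (weight / length). Sample:
  cycle 0 → 0: weight = 6, length = 1, mean = 6/1 ≈ 6.000
  cycle 1 → 1: weight = 1, length = 1, mean = 1/1 ≈ 1.000
  cycle 2 → 2: weight = 6, length = 1, mean = 6/1 ≈ 6.000
  cycle 0 → 1 → 0: weight = 11, length = 2, mean = 11/2 ≈ 5.500
  cycle 0 → 2 → 0: weight = 11, length = 2, mean = 11/2 ≈ 5.500
  cycle 1 → 0 → 1: weight = 11, length = 2, mean = 11/2 ≈ 5.500
Minimum mean = 1.000, attained e.g. along the cycle 1 → 1 with weight 1 and length 1. So λ(A) = 1/1 = 1.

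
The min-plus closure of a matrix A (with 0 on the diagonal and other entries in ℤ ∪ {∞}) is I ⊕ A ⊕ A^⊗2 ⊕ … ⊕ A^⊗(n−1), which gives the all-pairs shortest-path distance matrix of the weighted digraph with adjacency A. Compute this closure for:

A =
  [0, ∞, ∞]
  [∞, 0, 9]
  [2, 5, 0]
Closure =
  [0, ∞, ∞]
  [11, 0, 9]
  [2, 5, 0]

This is the Floyd-Warshall all-pairs shortest-path computation. For each intermediate vertex k = 0, 1, …, 2, update dist[i][j] ← min(dist[i][j], dist[i][k] + dist[k][j]). The final matrix gives, for each (i, j), the minimum total weight of any directed path from i to j (possibly empty when i = j).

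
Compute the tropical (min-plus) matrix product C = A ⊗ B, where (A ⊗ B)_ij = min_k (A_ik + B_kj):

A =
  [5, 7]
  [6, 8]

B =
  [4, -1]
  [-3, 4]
A ⊗ B =
  [4, 4]
  [5, 5]

Apply the min-plus product entry-by-entry:
  C[0][0] = min over k of (A[0][0] + B[0][0] = 5 + 4 = 9, A[0][1] + B[1][0] = 7 + -3 = 4) = 4 (attained at k = 1)
  C[0][1] = min over k of (A[0][0] + B[0][1] = 5 + -1 = 4, A[0][1] + B[1][1] = 7 + 4 = 11) = 4 (attained at k = 0)
  C[1][0] = min over k of (A[1][0] + B[0][0] = 6 + 4 = 10, A[1][1] + B[1][0] = 8 + -3 = 5) = 5 (attained at k = 1)
  C[1][1] = min over k of (A[1][0] + B[0][1] = 6 + -1 = 5, A[1][1] + B[1][1] = 8 + 4 = 12) = 5 (attained at k = 0)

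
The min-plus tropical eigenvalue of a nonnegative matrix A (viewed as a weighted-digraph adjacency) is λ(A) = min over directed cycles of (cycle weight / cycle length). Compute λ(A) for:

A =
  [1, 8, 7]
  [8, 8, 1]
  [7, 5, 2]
λ(A) = 1

Enumerate directed cycles and compute their means (weight / length). Sample:
  cycle 0 → 0: weight = 1, length = 1, mean = 1/1 ≈ 1.000
  cycle 1 → 1: weight = 8, length = 1, mean = 8/1 ≈ 8.000
  cycle 2 → 2: weight = 2, length = 1, mean = 2/1 ≈ 2.000
  cycle 0 → 1 → 0: weight = 16, length = 2, mean = 16/2 ≈ 8.000
  cycle 0 → 2 → 0: weight = 14, length = 2, mean = 14/2 ≈ 7.000
  cycle 1 → 0 → 1: weight = 16, length = 2, mean = 16/2 ≈ 8.000
Minimum mean = 1.000, attained e.g. along the cycle 0 → 0 with weight 1 and length 1. So λ(A) = 1/1 = 1.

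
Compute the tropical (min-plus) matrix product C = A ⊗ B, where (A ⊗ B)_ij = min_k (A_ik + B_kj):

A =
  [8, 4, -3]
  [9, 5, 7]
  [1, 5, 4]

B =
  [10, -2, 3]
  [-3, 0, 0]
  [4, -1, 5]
A ⊗ B =
  [1, -4, 2]
  [2, 5, 5]
  [2, -1, 4]

Apply the min-plus product entry-by-entry:
  C[0][0] = min over k of (A[0][0] + B[0][0] = 8 + 10 = 18, A[0][1] + B[1][0] = 4 + -3 = 1, A[0][2] + B[2][0] = -3 + 4 = 1) = 1 (attained at k = 1)
  C[0][1] = min over k of (A[0][0] + B[0][1] = 8 + -2 = 6, A[0][1] + B[1][1] = 4 + 0 = 4, A[0][2] + B[2][1] = -3 + -1 = -4) = -4 (attained at k = 2)
  C[0][2] = min over k of (A[0][0] + B[0][2] = 8 + 3 = 11, A[0][1] + B[1][2] = 4 + 0 = 4, A[0][2] + B[2][2] = -3 + 5 = 2) = 2 (attained at k = 2)
  C[1][0] = min over k of (A[1][0] + B[0][0] = 9 + 10 = 19, A[1][1] + B[1][0] = 5 + -3 = 2, A[1][2] + B[2][0] = 7 + 4 = 11) = 2 (attained at k = 1)
  C[1][1] = min over k of (A[1][0] + B[0][1] = 9 + -2 = 7, A[1][1] + B[1][1] = 5 + 0 = 5, A[1][2] + B[2][1] = 7 + -1 = 6) = 5 (attained at k = 1)
  C[1][2] = min over k of (A[1][0] + B[0][2] = 9 + 3 = 12, A[1][1] + B[1][2] = 5 + 0 = 5, A[1][2] + B[2][2] = 7 + 5 = 12) = 5 (attained at k = 1)
  C[2][0] = min over k of (A[2][0] + B[0][0] = 1 + 10 = 11, A[2][1] + B[1][0] = 5 + -3 = 2, A[2][2] + B[2][0] = 4 + 4 = 8) = 2 (attained at k = 1)
  C[2][1] = min over k of (A[2][0] + B[0][1] = 1 + -2 = -1, A[2][1] + B[1][1] = 5 + 0 = 5, A[2][2] + B[2][1] = 4 + -1 = 3) = -1 (attained at k = 0)
  C[2][2] = min over k of (A[2][0] + B[0][2] = 1 + 3 = 4, A[2][1] + B[1][2] = 5 + 0 = 5, A[2][2] + B[2][2] = 4 + 5 = 9) = 4 (attained at k = 0)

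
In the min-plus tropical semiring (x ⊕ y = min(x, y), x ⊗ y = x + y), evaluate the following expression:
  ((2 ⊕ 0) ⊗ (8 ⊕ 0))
((2 ⊕ 0) ⊗ (8 ⊕ 0)) = 0

Expand innermost to outermost. Recall ⊕ takes the minimum of its arguments and ⊗ takes their sum. Working out the expression ((2 ⊕ 0) ⊗ (8 ⊕ 0)) gives 0.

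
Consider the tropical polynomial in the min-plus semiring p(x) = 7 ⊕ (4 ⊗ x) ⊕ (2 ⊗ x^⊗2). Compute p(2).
p(2) = 6

A tropical monomial a ⊗ x^⊗i evaluates to a + i · x. Evaluating each term at x = 2:
  Term 0 contributes 7 + 0 · 2 = 7
  Term 1 contributes 4 + 1 · 2 = 6
  Term 2 contributes 2 + 2 · 2 = 6
p(2) = ⊕ of these = min[7, 6, 6] = 6.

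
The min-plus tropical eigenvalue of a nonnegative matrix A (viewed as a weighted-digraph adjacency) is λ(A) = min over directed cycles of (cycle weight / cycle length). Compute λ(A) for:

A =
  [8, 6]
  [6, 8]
λ(A) = 6

Enumerate directed cycles and compute their means (weight / length). Sample:
  cycle 0 → 0: weight = 8, length = 1, mean = 8/1 ≈ 8.000
  cycle 1 → 1: weight = 8, length = 1, mean = 8/1 ≈ 8.000
  cycle 0 → 1 → 0: weight = 12, length = 2, mean = 12/2 ≈ 6.000
  cycle 1 → 0 → 1: weight = 12, length = 2, mean = 12/2 ≈ 6.000
Minimum mean = 6.000, attained e.g. along the cycle 0 → 1 → 0 with weight 12 and length 2. So λ(A) = 12/2 = 6.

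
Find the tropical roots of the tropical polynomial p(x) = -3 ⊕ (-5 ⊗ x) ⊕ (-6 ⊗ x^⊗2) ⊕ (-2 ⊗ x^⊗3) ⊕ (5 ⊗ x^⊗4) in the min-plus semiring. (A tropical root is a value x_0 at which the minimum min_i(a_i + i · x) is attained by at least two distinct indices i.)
Roots: {-7, -4, 1, 2}

Each tropical root is a break point of the lower envelope of the lines y = a_i + i · x (there are 5 lines, with slopes 0, 1, ..., 4). Only the lines that attain the minimum somewhere contribute to roots; other lines are dominated. Here the surviving (envelope) indices are i = 4, i = 3, i = 2, i = 1, i = 0.
Intersections between consecutive envelope lines give the roots: for adjacent envelope indices i < j the intersection is x = (a_i − a_j) / (j − i). Reading off the sorted break points: {-7, -4, 1, 2}.
Verification: at each break x_0, at least two indices attain the minimum of min_i(a_i + i · x_0).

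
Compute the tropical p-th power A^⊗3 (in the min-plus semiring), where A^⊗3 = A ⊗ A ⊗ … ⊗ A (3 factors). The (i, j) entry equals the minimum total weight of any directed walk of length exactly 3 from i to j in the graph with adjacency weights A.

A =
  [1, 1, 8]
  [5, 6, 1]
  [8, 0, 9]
A^⊗3 =
  [3, 2, 3]
  [6, 7, 2]
  [6, 1, 7]

Each entry (A^⊗3)_ij equals the minimum over all length-3 walks i = v_0 → v_1 → … → v_3 = j of Σ_t A[v_t][v_{t+1}]. For example, for (i, j) = (0, 2) we minimise over 9 possible intermediate vertex sequences; the minimum is 3, attained along the walk 0 → 0 → 1 → 2.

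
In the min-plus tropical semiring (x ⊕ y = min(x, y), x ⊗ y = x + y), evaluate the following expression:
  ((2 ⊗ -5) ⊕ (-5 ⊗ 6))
((2 ⊗ -5) ⊕ (-5 ⊗ 6)) = -3

Expand innermost to outermost. Recall ⊕ takes the minimum of its arguments and ⊗ takes their sum. Working out the expression ((2 ⊗ -5) ⊕ (-5 ⊗ 6)) gives -3.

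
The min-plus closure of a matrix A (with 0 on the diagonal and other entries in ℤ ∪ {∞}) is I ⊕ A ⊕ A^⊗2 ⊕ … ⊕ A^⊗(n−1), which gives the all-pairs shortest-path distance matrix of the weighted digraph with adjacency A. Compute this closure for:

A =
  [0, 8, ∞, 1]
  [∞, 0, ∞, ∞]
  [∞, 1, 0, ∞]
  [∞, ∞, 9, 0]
Closure =
  [0, 8, 10, 1]
  [∞, 0, ∞, ∞]
  [∞, 1, 0, ∞]
  [∞, 10, 9, 0]

This is the Floyd-Warshall all-pairs shortest-path computation. For each intermediate vertex k = 0, 1, …, 3, update dist[i][j] ← min(dist[i][j], dist[i][k] + dist[k][j]). The final matrix gives, for each (i, j), the minimum total weight of any directed path from i to j (possibly empty when i = j).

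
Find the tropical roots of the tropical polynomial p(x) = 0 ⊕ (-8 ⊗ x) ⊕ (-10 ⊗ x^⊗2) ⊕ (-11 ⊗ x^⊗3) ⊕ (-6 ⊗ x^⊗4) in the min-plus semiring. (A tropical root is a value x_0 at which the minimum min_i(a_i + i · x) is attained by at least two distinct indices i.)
Roots: {-5, 1, 2, 8}

Each tropical root is a break point of the lower envelope of the lines y = a_i + i · x (there are 5 lines, with slopes 0, 1, ..., 4). Only the lines that attain the minimum somewhere contribute to roots; other lines are dominated. Here the surviving (envelope) indices are i = 4, i = 3, i = 2, i = 1, i = 0.
Intersections between consecutive envelope lines give the roots: for adjacent envelope indices i < j the intersection is x = (a_i − a_j) / (j − i). Reading off the sorted break points: {-5, 1, 2, 8}.
Verification: at each break x_0, at least two indices attain the minimum of min_i(a_i + i · x_0).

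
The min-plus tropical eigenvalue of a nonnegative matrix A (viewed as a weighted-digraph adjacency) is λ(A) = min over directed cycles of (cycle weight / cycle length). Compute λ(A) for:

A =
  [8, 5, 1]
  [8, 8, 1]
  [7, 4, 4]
λ(A) = 5/2

Enumerate directed cycles and compute their means (weight / length). Sample:
  cycle 0 → 0: weight = 8, length = 1, mean = 8/1 ≈ 8.000
  cycle 1 → 1: weight = 8, length = 1, mean = 8/1 ≈ 8.000
  cycle 2 → 2: weight = 4, length = 1, mean = 4/1 ≈ 4.000
  cycle 0 → 1 → 0: weight = 13, length = 2, mean = 13/2 ≈ 6.500
  cycle 0 → 2 → 0: weight = 8, length = 2, mean = 8/2 ≈ 4.000
  cycle 1 → 0 → 1: weight = 13, length = 2, mean = 13/2 ≈ 6.500
Minimum mean = 2.500, attained e.g. along the cycle 1 → 2 → 1 with weight 5 and length 2. So λ(A) = 5/2 = 5/2.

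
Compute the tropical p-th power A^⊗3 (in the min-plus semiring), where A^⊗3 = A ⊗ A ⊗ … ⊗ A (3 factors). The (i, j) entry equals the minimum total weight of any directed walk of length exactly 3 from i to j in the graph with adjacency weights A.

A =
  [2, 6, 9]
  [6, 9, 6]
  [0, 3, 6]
A^⊗3 =
  [6, 10, 13]
  [8, 12, 15]
  [4, 8, 11]

Each entry (A^⊗3)_ij equals the minimum over all length-3 walks i = v_0 → v_1 → … → v_3 = j of Σ_t A[v_t][v_{t+1}]. For example, for (i, j) = (0, 2) we minimise over 9 possible intermediate vertex sequences; the minimum is 13, attained along the walk 0 → 0 → 0 → 2.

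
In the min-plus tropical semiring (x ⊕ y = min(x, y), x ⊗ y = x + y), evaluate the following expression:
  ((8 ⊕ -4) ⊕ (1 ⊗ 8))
((8 ⊕ -4) ⊕ (1 ⊗ 8)) = -4

Expand innermost to outermost. Recall ⊕ takes the minimum of its arguments and ⊗ takes their sum. Working out the expression ((8 ⊕ -4) ⊕ (1 ⊗ 8)) gives -4.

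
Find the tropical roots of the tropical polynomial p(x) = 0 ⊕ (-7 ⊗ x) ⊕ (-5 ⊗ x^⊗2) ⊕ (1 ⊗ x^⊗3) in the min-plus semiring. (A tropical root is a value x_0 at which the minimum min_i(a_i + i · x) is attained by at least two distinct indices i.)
Roots: {-6, -2, 7}

Each tropical root is a break point of the lower envelope of the lines y = a_i + i · x (there are 4 lines, with slopes 0, 1, ..., 3). Only the lines that attain the minimum somewhere contribute to roots; other lines are dominated. Here the surviving (envelope) indices are i = 3, i = 2, i = 1, i = 0.
Intersections between consecutive envelope lines give the roots: for adjacent envelope indices i < j the intersection is x = (a_i − a_j) / (j − i). Reading off the sorted break points: {-6, -2, 7}.
Verification: at each break x_0, at least two indices attain the minimum of min_i(a_i + i · x_0).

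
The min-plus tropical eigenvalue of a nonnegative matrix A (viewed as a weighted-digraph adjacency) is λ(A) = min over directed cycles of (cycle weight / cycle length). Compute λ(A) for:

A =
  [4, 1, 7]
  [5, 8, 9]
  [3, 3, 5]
λ(A) = 3

Enumerate directed cycles and compute their means (weight / length). Sample:
  cycle 0 → 0: weight = 4, length = 1, mean = 4/1 ≈ 4.000
  cycle 1 → 1: weight = 8, length = 1, mean = 8/1 ≈ 8.000
  cycle 2 → 2: weight = 5, length = 1, mean = 5/1 ≈ 5.000
  cycle 0 → 1 → 0: weight = 6, length = 2, mean = 6/2 ≈ 3.000
  cycle 0 → 2 → 0: weight = 10, length = 2, mean = 10/2 ≈ 5.000
  cycle 1 → 0 → 1: weight = 6, length = 2, mean = 6/2 ≈ 3.000
Minimum mean = 3.000, attained e.g. along the cycle 0 → 1 → 0 with weight 6 and length 2. So λ(A) = 6/2 = 3.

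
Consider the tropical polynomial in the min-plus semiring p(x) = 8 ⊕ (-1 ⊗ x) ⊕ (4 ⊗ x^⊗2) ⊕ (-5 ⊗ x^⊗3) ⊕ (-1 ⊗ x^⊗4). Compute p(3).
p(3) = 2

A tropical monomial a ⊗ x^⊗i evaluates to a + i · x. Evaluating each term at x = 3:
  Term 0 contributes 8 + 0 · 3 = 8
  Term 1 contributes -1 + 1 · 3 = 2
  Term 2 contributes 4 + 2 · 3 = 10
  Term 3 contributes -5 + 3 · 3 = 4
  Term 4 contributes -1 + 4 · 3 = 11
p(3) = ⊕ of these = min[8, 2, 10, 4, 11] = 2.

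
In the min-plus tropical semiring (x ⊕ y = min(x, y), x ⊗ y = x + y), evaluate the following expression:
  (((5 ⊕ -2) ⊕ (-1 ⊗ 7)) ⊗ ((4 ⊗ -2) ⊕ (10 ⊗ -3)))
(((5 ⊕ -2) ⊕ (-1 ⊗ 7)) ⊗ ((4 ⊗ -2) ⊕ (10 ⊗ -3))) = 0

Expand innermost to outermost. Recall ⊕ takes the minimum of its arguments and ⊗ takes their sum. Working out the expression (((5 ⊕ -2) ⊕ (-1 ⊗ 7)) ⊗ ((4 ⊗ -2) ⊕ (10 ⊗ -3))) gives 0.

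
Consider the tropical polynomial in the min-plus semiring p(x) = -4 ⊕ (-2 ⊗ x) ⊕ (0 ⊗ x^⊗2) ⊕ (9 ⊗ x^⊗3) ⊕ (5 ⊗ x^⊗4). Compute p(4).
p(4) = -4

A tropical monomial a ⊗ x^⊗i evaluates to a + i · x. Evaluating each term at x = 4:
  Term 0 contributes -4 + 0 · 4 = -4
  Term 1 contributes -2 + 1 · 4 = 2
  Term 2 contributes 0 + 2 · 4 = 8
  Term 3 contributes 9 + 3 · 4 = 21
  Term 4 contributes 5 + 4 · 4 = 21
p(4) = ⊕ of these = min[-4, 2, 8, 21, 21] = -4.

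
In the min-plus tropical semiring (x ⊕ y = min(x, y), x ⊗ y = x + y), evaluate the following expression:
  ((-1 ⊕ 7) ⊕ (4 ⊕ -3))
((-1 ⊕ 7) ⊕ (4 ⊕ -3)) = -3

Expand innermost to outermost. Recall ⊕ takes the minimum of its arguments and ⊗ takes their sum. Working out the expression ((-1 ⊕ 7) ⊕ (4 ⊕ -3)) gives -3.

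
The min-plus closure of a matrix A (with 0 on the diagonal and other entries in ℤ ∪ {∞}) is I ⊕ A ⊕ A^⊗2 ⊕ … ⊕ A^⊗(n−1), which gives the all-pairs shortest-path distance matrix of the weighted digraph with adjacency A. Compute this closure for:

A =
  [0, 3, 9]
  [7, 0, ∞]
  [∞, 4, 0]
Closure =
  [0, 3, 9]
  [7, 0, 16]
  [11, 4, 0]

This is the Floyd-Warshall all-pairs shortest-path computation. For each intermediate vertex k = 0, 1, …, 2, update dist[i][j] ← min(dist[i][j], dist[i][k] + dist[k][j]). The final matrix gives, for each (i, j), the minimum total weight of any directed path from i to j (possibly empty when i = j).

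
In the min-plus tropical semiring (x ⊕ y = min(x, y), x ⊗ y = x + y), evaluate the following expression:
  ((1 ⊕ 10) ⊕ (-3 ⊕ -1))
((1 ⊕ 10) ⊕ (-3 ⊕ -1)) = -3

Expand innermost to outermost. Recall ⊕ takes the minimum of its arguments and ⊗ takes their sum. Working out the expression ((1 ⊕ 10) ⊕ (-3 ⊕ -1)) gives -3.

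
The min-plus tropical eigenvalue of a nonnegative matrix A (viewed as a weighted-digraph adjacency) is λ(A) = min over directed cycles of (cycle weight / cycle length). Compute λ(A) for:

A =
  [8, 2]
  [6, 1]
λ(A) = 1

Enumerate directed cycles and compute their means (weight / length). Sample:
  cycle 0 → 0: weight = 8, length = 1, mean = 8/1 ≈ 8.000
  cycle 1 → 1: weight = 1, length = 1, mean = 1/1 ≈ 1.000
  cycle 0 → 1 → 0: weight = 8, length = 2, mean = 8/2 ≈ 4.000
  cycle 1 → 0 → 1: weight = 8, length = 2, mean = 8/2 ≈ 4.000
Minimum mean = 1.000, attained e.g. along the cycle 1 → 1 with weight 1 and length 1. So λ(A) = 1/1 = 1.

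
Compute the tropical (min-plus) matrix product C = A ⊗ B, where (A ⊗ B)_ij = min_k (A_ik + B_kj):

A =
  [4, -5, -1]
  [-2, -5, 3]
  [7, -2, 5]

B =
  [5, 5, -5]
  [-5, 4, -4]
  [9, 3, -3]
A ⊗ B =
  [-10, -1, -9]
  [-10, -1, -9]
  [-7, 2, -6]

Apply the min-plus product entry-by-entry:
  C[0][0] = min over k of (A[0][0] + B[0][0] = 4 + 5 = 9, A[0][1] + B[1][0] = -5 + -5 = -10, A[0][2] + B[2][0] = -1 + 9 = 8) = -10 (attained at k = 1)
  C[0][1] = min over k of (A[0][0] + B[0][1] = 4 + 5 = 9, A[0][1] + B[1][1] = -5 + 4 = -1, A[0][2] + B[2][1] = -1 + 3 = 2) = -1 (attained at k = 1)
  C[0][2] = min over k of (A[0][0] + B[0][2] = 4 + -5 = -1, A[0][1] + B[1][2] = -5 + -4 = -9, A[0][2] + B[2][2] = -1 + -3 = -4) = -9 (attained at k = 1)
  C[1][0] = min over k of (A[1][0] + B[0][0] = -2 + 5 = 3, A[1][1] + B[1][0] = -5 + -5 = -10, A[1][2] + B[2][0] = 3 + 9 = 12) = -10 (attained at k = 1)
  C[1][1] = min over k of (A[1][0] + B[0][1] = -2 + 5 = 3, A[1][1] + B[1][1] = -5 + 4 = -1, A[1][2] + B[2][1] = 3 + 3 = 6) = -1 (attained at k = 1)
  C[1][2] = min over k of (A[1][0] + B[0][2] = -2 + -5 = -7, A[1][1] + B[1][2] = -5 + -4 = -9, A[1][2] + B[2][2] = 3 + -3 = 0) = -9 (attained at k = 1)
  C[2][0] = min over k of (A[2][0] + B[0][0] = 7 + 5 = 12, A[2][1] + B[1][0] = -2 + -5 = -7, A[2][2] + B[2][0] = 5 + 9 = 14) = -7 (attained at k = 1)
  C[2][1] = min over k of (A[2][0] + B[0][1] = 7 + 5 = 12, A[2][1] + B[1][1] = -2 + 4 = 2, A[2][2] + B[2][1] = 5 + 3 = 8) = 2 (attained at k = 1)
  C[2][2] = min over k of (A[2][0] + B[0][2] = 7 + -5 = 2, A[2][1] + B[1][2] = -2 + -4 = -6, A[2][2] + B[2][2] = 5 + -3 = 2) = -6 (attained at k = 1)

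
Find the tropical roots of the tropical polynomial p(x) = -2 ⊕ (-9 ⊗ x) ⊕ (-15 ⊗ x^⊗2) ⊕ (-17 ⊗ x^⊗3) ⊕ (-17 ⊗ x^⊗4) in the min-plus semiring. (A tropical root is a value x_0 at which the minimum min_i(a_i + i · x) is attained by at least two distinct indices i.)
Roots: {0, 2, 6, 7}

Each tropical root is a break point of the lower envelope of the lines y = a_i + i · x (there are 5 lines, with slopes 0, 1, ..., 4). Only the lines that attain the minimum somewhere contribute to roots; other lines are dominated. Here the surviving (envelope) indices are i = 4, i = 3, i = 2, i = 1, i = 0.
Intersections between consecutive envelope lines give the roots: for adjacent envelope indices i < j the intersection is x = (a_i − a_j) / (j − i). Reading off the sorted break points: {0, 2, 6, 7}.
Verification: at each break x_0, at least two indices attain the minimum of min_i(a_i + i · x_0).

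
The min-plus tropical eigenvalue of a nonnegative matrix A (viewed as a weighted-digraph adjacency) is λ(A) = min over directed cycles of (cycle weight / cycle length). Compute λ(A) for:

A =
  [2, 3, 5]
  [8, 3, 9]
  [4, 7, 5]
λ(A) = 2

Enumerate directed cycles and compute their means (weight / length). Sample:
  cycle 0 → 0: weight = 2, length = 1, mean = 2/1 ≈ 2.000
  cycle 1 → 1: weight = 3, length = 1, mean = 3/1 ≈ 3.000
  cycle 2 → 2: weight = 5, length = 1, mean = 5/1 ≈ 5.000
  cycle 0 → 1 → 0: weight = 11, length = 2, mean = 11/2 ≈ 5.500
  cycle 0 → 2 → 0: weight = 9, length = 2, mean = 9/2 ≈ 4.500
  cycle 1 → 0 → 1: weight = 11, length = 2, mean = 11/2 ≈ 5.500
Minimum mean = 2.000, attained e.g. along the cycle 0 → 0 with weight 2 and length 1. So λ(A) = 2/1 = 2.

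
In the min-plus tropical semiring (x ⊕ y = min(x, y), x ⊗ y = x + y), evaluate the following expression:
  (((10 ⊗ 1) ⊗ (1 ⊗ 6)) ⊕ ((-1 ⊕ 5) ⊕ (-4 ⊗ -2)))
(((10 ⊗ 1) ⊗ (1 ⊗ 6)) ⊕ ((-1 ⊕ 5) ⊕ (-4 ⊗ -2))) = -6

Expand innermost to outermost. Recall ⊕ takes the minimum of its arguments and ⊗ takes their sum. Working out the expression (((10 ⊗ 1) ⊗ (1 ⊗ 6)) ⊕ ((-1 ⊕ 5) ⊕ (-4 ⊗ -2))) gives -6.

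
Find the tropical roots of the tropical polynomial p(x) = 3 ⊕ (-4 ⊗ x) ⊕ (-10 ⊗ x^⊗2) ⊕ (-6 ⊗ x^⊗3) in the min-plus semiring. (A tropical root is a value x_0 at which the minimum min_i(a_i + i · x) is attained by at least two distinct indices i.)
Roots: {-4, 6, 7}

Each tropical root is a break point of the lower envelope of the lines y = a_i + i · x (there are 4 lines, with slopes 0, 1, ..., 3). Only the lines that attain the minimum somewhere contribute to roots; other lines are dominated. Here the surviving (envelope) indices are i = 3, i = 2, i = 1, i = 0.
Intersections between consecutive envelope lines give the roots: for adjacent envelope indices i < j the intersection is x = (a_i − a_j) / (j − i). Reading off the sorted break points: {-4, 6, 7}.
Verification: at each break x_0, at least two indices attain the minimum of min_i(a_i + i · x_0).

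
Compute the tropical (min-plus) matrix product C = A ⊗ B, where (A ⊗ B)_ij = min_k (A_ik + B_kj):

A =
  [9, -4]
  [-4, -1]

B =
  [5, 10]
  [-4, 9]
A ⊗ B =
  [-8, 5]
  [-5, 6]

Apply the min-plus product entry-by-entry:
  C[0][0] = min over k of (A[0][0] + B[0][0] = 9 + 5 = 14, A[0][1] + B[1][0] = -4 + -4 = -8) = -8 (attained at k = 1)
  C[0][1] = min over k of (A[0][0] + B[0][1] = 9 + 10 = 19, A[0][1] + B[1][1] = -4 + 9 = 5) = 5 (attained at k = 1)
  C[1][0] = min over k of (A[1][0] + B[0][0] = -4 + 5 = 1, A[1][1] + B[1][0] = -1 + -4 = -5) = -5 (attained at k = 1)
  C[1][1] = min over k of (A[1][0] + B[0][1] = -4 + 10 = 6, A[1][1] + B[1][1] = -1 + 9 = 8) = 6 (attained at k = 0)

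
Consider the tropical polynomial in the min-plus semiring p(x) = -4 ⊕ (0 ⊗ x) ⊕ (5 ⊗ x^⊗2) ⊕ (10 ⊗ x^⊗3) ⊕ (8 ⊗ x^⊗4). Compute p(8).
p(8) = -4

A tropical monomial a ⊗ x^⊗i evaluates to a + i · x. Evaluating each term at x = 8:
  Term 0 contributes -4 + 0 · 8 = -4
  Term 1 contributes 0 + 1 · 8 = 8
  Term 2 contributes 5 + 2 · 8 = 21
  Term 3 contributes 10 + 3 · 8 = 34
  Term 4 contributes 8 + 4 · 8 = 40
p(8) = ⊕ of these = min[-4, 8, 21, 34, 40] = -4.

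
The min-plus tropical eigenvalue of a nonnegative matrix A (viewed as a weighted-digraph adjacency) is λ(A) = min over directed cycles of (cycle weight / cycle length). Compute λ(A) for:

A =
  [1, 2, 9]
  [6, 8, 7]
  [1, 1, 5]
λ(A) = 1

Enumerate directed cycles and compute their means (weight / length). Sample:
  cycle 0 → 0: weight = 1, length = 1, mean = 1/1 ≈ 1.000
  cycle 1 → 1: weight = 8, length = 1, mean = 8/1 ≈ 8.000
  cycle 2 → 2: weight = 5, length = 1, mean = 5/1 ≈ 5.000
  cycle 0 → 1 → 0: weight = 8, length = 2, mean = 8/2 ≈ 4.000
  cycle 0 → 2 → 0: weight = 10, length = 2, mean = 10/2 ≈ 5.000
  cycle 1 → 0 → 1: weight = 8, length = 2, mean = 8/2 ≈ 4.000
Minimum mean = 1.000, attained e.g. along the cycle 0 → 0 with weight 1 and length 1. So λ(A) = 1/1 = 1.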